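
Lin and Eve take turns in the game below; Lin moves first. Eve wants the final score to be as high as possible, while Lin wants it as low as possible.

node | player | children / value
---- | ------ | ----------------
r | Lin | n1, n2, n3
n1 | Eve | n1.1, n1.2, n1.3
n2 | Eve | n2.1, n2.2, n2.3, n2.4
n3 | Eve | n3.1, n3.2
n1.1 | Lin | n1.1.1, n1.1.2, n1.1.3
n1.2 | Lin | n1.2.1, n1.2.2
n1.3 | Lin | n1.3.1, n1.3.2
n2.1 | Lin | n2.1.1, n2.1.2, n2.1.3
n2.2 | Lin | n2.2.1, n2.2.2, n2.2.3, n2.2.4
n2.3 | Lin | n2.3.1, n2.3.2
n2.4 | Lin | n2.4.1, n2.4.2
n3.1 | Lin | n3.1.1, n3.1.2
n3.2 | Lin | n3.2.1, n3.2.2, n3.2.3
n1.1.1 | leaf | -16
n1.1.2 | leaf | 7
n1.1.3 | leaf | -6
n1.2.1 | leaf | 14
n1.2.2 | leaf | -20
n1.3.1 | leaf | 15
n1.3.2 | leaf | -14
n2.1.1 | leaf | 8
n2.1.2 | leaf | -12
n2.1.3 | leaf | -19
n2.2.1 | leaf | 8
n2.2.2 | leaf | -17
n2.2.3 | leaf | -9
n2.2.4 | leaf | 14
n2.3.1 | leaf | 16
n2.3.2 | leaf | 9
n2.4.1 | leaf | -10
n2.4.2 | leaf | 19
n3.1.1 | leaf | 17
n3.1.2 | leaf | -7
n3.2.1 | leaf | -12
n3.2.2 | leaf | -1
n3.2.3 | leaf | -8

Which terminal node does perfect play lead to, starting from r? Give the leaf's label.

n1.3.2

n1.1 (Lin): min(-16, 7, -6) = -16
n1.2 (Lin): min(14, -20) = -20
n1.3 (Lin): min(15, -14) = -14
n1 (Eve): max(-16, -20, -14) = -14
n2.1 (Lin): min(8, -12, -19) = -19
n2.2 (Lin): min(8, -17, -9, 14) = -17
n2.3 (Lin): min(16, 9) = 9
n2.4 (Lin): min(-10, 19) = -10
n2 (Eve): max(-19, -17, 9, -10) = 9
n3.1 (Lin): min(17, -7) = -7
n3.2 (Lin): min(-12, -1, -8) = -12
n3 (Eve): max(-7, -12) = -7
r (Lin): min(-14, 9, -7) = -14
At r, Lin picks n1 (lowest: -14).
At n1, Eve picks n1.3 (highest: -14).
At n1.3, Lin picks n1.3.2 (lowest: -14).
Terminal value -14.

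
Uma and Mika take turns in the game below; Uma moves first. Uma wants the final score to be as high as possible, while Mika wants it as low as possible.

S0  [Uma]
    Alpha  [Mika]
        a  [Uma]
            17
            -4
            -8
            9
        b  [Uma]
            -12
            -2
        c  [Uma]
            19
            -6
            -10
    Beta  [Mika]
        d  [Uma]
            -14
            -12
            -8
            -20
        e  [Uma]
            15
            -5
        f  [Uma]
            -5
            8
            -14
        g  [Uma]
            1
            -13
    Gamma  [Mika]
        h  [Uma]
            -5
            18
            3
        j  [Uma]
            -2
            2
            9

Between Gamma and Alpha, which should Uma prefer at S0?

Gamma

h (Uma): max(-5, 18, 3) = 18
j (Uma): max(-2, 2, 9) = 9
Gamma (Mika): min(18, 9) = 9
a (Uma): max(17, -4, -8, 9) = 17
b (Uma): max(-12, -2) = -2
c (Uma): max(19, -6, -10) = 19
Alpha (Mika): min(17, -2, 19) = -2
Uma prefers the higher value; Gamma=9, Alpha=-2. Gamma is better since 9 > -2.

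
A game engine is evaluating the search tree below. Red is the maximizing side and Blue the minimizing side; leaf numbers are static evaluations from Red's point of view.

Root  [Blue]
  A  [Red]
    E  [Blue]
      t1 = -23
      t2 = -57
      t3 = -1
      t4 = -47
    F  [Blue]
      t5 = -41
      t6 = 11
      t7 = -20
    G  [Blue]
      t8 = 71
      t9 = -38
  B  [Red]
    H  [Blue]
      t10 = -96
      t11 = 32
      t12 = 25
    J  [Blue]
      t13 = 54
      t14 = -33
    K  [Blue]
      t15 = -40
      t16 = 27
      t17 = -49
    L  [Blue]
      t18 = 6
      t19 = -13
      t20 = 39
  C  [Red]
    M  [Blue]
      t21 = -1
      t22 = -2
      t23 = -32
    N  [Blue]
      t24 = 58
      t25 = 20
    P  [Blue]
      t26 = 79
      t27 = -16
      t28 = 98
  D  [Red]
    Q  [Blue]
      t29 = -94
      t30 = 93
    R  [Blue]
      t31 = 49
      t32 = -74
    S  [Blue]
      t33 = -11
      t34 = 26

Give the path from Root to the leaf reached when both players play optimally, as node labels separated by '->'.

E (Blue): min(-23, -57, -1, -47) = -57
F (Blue): min(-41, 11, -20) = -41
G (Blue): min(71, -38) = -38
A (Red): max(-57, -41, -38) = -38
H (Blue): min(-96, 32, 25) = -96
J (Blue): min(54, -33) = -33
K (Blue): min(-40, 27, -49) = -49
L (Blue): min(6, -13, 39) = -13
B (Red): max(-96, -33, -49, -13) = -13
M (Blue): min(-1, -2, -32) = -32
N (Blue): min(58, 20) = 20
P (Blue): min(79, -16, 98) = -16
C (Red): max(-32, 20, -16) = 20
Q (Blue): min(-94, 93) = -94
R (Blue): min(49, -74) = -74
S (Blue): min(-11, 26) = -11
D (Red): max(-94, -74, -11) = -11
Root (Blue): min(-38, -13, 20, -11) = -38
At Root, Blue picks A (lowest: -38).
At A, Red picks G (highest: -38).
At G, Blue picks t9 (lowest: -38).
Terminal value -38.

Root -> A -> G -> t9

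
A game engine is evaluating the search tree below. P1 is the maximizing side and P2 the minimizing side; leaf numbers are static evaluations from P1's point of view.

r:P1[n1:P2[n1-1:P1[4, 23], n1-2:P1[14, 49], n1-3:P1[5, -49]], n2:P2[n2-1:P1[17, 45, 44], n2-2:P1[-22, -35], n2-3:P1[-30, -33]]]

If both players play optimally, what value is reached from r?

5

n1-1 (P1): max(4, 23) = 23
n1-2 (P1): max(14, 49) = 49
n1-3 (P1): max(5, -49) = 5
n1 (P2): min(23, 49, 5) = 5
n2-1 (P1): max(17, 45, 44) = 45
n2-2 (P1): max(-22, -35) = -22
n2-3 (P1): max(-30, -33) = -30
n2 (P2): min(45, -22, -30) = -30
r (P1): max(5, -30) = 5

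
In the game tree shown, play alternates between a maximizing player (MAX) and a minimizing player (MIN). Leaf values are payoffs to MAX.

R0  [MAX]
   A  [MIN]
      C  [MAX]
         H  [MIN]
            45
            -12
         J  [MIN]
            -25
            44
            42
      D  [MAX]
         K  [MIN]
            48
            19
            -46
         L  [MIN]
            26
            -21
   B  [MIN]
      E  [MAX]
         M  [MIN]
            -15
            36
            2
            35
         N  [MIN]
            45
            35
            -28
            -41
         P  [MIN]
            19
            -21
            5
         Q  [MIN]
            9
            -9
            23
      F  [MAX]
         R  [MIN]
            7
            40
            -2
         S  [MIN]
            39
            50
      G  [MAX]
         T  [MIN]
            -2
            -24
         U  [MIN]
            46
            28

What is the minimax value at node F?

39

R (MIN): min(7, 40, -2) = -2
S (MIN): min(39, 50) = 39
F (MAX): max(-2, 39) = 39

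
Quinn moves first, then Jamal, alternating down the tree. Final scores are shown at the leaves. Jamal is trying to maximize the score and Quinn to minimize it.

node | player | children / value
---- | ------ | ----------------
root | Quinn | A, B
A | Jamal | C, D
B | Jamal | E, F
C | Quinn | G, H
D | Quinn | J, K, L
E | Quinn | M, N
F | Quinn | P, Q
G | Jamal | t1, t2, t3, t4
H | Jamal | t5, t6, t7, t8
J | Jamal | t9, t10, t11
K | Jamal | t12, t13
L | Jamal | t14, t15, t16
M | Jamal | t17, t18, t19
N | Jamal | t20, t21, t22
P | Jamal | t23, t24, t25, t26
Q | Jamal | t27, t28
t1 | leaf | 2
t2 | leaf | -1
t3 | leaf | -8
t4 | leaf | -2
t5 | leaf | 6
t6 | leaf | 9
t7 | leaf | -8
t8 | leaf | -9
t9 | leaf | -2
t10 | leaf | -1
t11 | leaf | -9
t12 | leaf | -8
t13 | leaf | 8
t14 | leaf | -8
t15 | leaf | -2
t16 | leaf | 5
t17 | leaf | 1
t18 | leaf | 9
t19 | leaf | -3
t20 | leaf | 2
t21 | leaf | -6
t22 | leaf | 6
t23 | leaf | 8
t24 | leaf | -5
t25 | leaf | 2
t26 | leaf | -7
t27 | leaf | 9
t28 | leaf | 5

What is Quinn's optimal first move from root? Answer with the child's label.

A

G (Jamal): max(2, -1, -8, -2) = 2
H (Jamal): max(6, 9, -8, -9) = 9
C (Quinn): min(2, 9) = 2
J (Jamal): max(-2, -1, -9) = -1
K (Jamal): max(-8, 8) = 8
L (Jamal): max(-8, -2, 5) = 5
D (Quinn): min(-1, 8, 5) = -1
A (Jamal): max(2, -1) = 2
M (Jamal): max(1, 9, -3) = 9
N (Jamal): max(2, -6, 6) = 6
E (Quinn): min(9, 6) = 6
P (Jamal): max(8, -5, 2, -7) = 8
Q (Jamal): max(9, 5) = 9
F (Quinn): min(8, 9) = 8
B (Jamal): max(6, 8) = 8
root (Quinn): min(2, 8) = 2
Quinn at root wants the lowest of {A=2, B=8}, so chooses A.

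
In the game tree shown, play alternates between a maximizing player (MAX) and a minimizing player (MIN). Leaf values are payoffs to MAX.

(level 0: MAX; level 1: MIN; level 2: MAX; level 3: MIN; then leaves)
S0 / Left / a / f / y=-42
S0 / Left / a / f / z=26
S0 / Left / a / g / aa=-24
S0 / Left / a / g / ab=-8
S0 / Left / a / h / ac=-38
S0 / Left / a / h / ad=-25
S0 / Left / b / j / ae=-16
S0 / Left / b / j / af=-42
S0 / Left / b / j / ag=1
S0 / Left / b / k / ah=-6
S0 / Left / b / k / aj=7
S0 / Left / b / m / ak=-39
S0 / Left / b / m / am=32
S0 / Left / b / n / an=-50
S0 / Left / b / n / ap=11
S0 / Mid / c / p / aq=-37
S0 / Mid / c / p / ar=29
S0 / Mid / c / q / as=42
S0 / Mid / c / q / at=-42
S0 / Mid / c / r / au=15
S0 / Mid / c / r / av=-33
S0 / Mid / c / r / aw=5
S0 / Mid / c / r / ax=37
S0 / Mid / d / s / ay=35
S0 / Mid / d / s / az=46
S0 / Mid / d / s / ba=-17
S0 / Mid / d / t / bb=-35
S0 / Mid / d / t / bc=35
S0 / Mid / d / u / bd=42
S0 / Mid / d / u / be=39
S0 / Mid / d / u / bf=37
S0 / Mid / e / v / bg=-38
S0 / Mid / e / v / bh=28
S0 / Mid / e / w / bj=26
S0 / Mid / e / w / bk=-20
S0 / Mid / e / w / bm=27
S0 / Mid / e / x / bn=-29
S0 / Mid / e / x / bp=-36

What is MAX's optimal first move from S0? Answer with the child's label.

Left

f (MIN): min(-42, 26) = -42
g (MIN): min(-24, -8) = -24
h (MIN): min(-38, -25) = -38
a (MAX): max(-42, -24, -38) = -24
j (MIN): min(-16, -42, 1) = -42
k (MIN): min(-6, 7) = -6
m (MIN): min(-39, 32) = -39
n (MIN): min(-50, 11) = -50
b (MAX): max(-42, -6, -39, -50) = -6
Left (MIN): min(-24, -6) = -24
p (MIN): min(-37, 29) = -37
q (MIN): min(42, -42) = -42
r (MIN): min(15, -33, 5, 37) = -33
c (MAX): max(-37, -42, -33) = -33
s (MIN): min(35, 46, -17) = -17
t (MIN): min(-35, 35) = -35
u (MIN): min(42, 39, 37) = 37
d (MAX): max(-17, -35, 37) = 37
v (MIN): min(-38, 28) = -38
w (MIN): min(26, -20, 27) = -20
x (MIN): min(-29, -36) = -36
e (MAX): max(-38, -20, -36) = -20
Mid (MIN): min(-33, 37, -20) = -33
S0 (MAX): max(-24, -33) = -24
MAX at S0 wants the highest of {Left=-24, Mid=-33}, so chooses Left.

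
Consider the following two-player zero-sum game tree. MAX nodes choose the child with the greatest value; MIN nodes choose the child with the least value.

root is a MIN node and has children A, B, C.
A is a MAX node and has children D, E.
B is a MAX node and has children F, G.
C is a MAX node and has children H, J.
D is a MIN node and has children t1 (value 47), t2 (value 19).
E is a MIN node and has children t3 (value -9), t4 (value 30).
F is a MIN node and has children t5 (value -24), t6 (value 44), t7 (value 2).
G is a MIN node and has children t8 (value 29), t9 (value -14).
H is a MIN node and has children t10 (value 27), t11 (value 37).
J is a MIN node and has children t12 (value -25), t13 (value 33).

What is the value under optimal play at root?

-14

D (MIN): min(47, 19) = 19
E (MIN): min(-9, 30) = -9
A (MAX): max(19, -9) = 19
F (MIN): min(-24, 44, 2) = -24
G (MIN): min(29, -14) = -14
B (MAX): max(-24, -14) = -14
H (MIN): min(27, 37) = 27
J (MIN): min(-25, 33) = -25
C (MAX): max(27, -25) = 27
root (MIN): min(19, -14, 27) = -14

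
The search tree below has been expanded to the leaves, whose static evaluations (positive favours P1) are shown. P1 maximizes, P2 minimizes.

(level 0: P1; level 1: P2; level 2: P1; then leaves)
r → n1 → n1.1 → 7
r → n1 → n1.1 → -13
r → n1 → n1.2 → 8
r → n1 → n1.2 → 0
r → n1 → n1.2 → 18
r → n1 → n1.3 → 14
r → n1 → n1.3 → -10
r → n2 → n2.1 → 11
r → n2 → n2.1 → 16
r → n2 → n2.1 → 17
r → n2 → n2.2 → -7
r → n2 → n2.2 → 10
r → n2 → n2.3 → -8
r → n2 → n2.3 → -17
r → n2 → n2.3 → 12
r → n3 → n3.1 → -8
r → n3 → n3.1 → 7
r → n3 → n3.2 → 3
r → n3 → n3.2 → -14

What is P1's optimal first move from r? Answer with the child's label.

n1.1 (P1): max(7, -13) = 7
n1.2 (P1): max(8, 0, 18) = 18
n1.3 (P1): max(14, -10) = 14
n1 (P2): min(7, 18, 14) = 7
n2.1 (P1): max(11, 16, 17) = 17
n2.2 (P1): max(-7, 10) = 10
n2.3 (P1): max(-8, -17, 12) = 12
n2 (P2): min(17, 10, 12) = 10
n3.1 (P1): max(-8, 7) = 7
n3.2 (P1): max(3, -14) = 3
n3 (P2): min(7, 3) = 3
r (P1): max(7, 10, 3) = 10
P1 at r wants the highest of {n1=7, n2=10, n3=3}, so chooses n2.

n2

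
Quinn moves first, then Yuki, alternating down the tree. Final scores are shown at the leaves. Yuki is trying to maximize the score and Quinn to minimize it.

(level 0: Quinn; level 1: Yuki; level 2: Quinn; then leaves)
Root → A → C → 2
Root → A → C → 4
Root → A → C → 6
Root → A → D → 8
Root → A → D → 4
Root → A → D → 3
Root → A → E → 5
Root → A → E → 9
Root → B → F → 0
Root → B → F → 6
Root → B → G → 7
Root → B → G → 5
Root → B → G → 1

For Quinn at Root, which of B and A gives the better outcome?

F (Quinn): min(0, 6) = 0
G (Quinn): min(7, 5, 1) = 1
B (Yuki): max(0, 1) = 1
C (Quinn): min(2, 4, 6) = 2
D (Quinn): min(8, 4, 3) = 3
E (Quinn): min(5, 9) = 5
A (Yuki): max(2, 3, 5) = 5
Quinn prefers the lower value; B=1, A=5. B is better since 1 < 5.

B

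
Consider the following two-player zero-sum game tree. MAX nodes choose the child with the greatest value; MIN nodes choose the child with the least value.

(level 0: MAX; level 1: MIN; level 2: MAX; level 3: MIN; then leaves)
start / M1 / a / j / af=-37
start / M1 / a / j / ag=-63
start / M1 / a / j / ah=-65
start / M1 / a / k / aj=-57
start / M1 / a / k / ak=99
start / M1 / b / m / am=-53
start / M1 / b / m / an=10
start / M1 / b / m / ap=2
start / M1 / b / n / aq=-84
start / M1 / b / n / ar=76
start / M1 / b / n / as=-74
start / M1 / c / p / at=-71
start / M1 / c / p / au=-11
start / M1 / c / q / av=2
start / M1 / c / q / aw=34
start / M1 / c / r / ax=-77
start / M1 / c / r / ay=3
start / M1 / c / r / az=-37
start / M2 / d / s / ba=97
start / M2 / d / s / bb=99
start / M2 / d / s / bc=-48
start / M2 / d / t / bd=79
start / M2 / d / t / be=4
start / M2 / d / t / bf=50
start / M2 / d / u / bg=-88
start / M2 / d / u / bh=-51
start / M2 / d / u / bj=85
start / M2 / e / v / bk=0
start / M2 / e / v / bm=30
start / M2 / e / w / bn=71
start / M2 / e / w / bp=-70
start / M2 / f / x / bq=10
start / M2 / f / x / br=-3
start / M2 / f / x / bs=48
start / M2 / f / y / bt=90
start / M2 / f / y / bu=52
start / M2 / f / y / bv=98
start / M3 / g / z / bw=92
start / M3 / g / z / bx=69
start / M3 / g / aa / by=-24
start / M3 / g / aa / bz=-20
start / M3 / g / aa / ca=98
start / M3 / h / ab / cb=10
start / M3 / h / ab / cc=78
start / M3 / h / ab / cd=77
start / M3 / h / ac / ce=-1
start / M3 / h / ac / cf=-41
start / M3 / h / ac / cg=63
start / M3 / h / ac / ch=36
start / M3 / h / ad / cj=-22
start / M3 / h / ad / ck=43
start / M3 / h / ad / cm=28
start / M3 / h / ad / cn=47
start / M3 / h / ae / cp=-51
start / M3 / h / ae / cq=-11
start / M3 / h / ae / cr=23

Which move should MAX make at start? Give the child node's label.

M3

j (MIN): min(-37, -63, -65) = -65
k (MIN): min(-57, 99) = -57
a (MAX): max(-65, -57) = -57
m (MIN): min(-53, 10, 2) = -53
n (MIN): min(-84, 76, -74) = -84
b (MAX): max(-53, -84) = -53
p (MIN): min(-71, -11) = -71
q (MIN): min(2, 34) = 2
r (MIN): min(-77, 3, -37) = -77
c (MAX): max(-71, 2, -77) = 2
M1 (MIN): min(-57, -53, 2) = -57
s (MIN): min(97, 99, -48) = -48
t (MIN): min(79, 4, 50) = 4
u (MIN): min(-88, -51, 85) = -88
d (MAX): max(-48, 4, -88) = 4
v (MIN): min(0, 30) = 0
w (MIN): min(71, -70) = -70
e (MAX): max(0, -70) = 0
x (MIN): min(10, -3, 48) = -3
y (MIN): min(90, 52, 98) = 52
f (MAX): max(-3, 52) = 52
M2 (MIN): min(4, 0, 52) = 0
z (MIN): min(92, 69) = 69
aa (MIN): min(-24, -20, 98) = -24
g (MAX): max(69, -24) = 69
ab (MIN): min(10, 78, 77) = 10
ac (MIN): min(-1, -41, 63, 36) = -41
ad (MIN): min(-22, 43, 28, 47) = -22
ae (MIN): min(-51, -11, 23) = -51
h (MAX): max(10, -41, -22, -51) = 10
M3 (MIN): min(69, 10) = 10
start (MAX): max(-57, 0, 10) = 10
MAX at start wants the highest of {M1=-57, M2=0, M3=10}, so chooses M3.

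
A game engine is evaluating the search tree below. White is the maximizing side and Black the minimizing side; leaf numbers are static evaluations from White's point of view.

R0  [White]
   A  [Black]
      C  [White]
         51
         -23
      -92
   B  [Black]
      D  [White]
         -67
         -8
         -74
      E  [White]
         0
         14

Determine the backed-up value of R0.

C (White): max(51, -23) = 51
A (Black): min(51, -92) = -92
D (White): max(-67, -8, -74) = -8
E (White): max(0, 14) = 14
B (Black): min(-8, 14) = -8
R0 (White): max(-92, -8) = -8

-8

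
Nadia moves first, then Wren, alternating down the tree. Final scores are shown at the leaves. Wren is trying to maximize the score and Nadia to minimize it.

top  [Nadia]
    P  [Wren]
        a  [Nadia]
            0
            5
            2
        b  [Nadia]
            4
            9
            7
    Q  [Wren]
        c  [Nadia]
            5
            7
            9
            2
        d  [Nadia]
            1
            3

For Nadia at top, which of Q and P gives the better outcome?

Q

c (Nadia): min(5, 7, 9, 2) = 2
d (Nadia): min(1, 3) = 1
Q (Wren): max(2, 1) = 2
a (Nadia): min(0, 5, 2) = 0
b (Nadia): min(4, 9, 7) = 4
P (Wren): max(0, 4) = 4
Nadia prefers the lower value; Q=2, P=4. Q is better since 2 < 4.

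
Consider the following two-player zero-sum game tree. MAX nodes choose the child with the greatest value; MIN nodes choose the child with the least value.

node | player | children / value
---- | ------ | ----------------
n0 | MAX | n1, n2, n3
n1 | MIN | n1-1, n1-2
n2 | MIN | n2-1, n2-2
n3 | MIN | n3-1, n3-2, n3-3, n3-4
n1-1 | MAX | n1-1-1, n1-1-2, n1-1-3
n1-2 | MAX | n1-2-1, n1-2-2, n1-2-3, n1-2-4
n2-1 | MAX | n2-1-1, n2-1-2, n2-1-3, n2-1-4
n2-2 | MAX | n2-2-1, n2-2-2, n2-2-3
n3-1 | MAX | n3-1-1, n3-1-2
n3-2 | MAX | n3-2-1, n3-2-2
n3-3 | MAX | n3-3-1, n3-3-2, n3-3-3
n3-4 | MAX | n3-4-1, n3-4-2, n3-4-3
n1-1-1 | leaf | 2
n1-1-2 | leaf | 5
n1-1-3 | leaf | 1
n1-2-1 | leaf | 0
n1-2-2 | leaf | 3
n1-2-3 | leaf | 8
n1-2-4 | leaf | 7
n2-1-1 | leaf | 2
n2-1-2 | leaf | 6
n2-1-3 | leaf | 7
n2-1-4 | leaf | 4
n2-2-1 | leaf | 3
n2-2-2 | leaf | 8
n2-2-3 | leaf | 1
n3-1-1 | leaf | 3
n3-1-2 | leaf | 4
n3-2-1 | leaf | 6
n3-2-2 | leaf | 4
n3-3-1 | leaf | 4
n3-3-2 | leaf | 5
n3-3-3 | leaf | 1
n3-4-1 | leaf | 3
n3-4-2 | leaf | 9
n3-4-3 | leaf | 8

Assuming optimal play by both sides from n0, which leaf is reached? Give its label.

n1-1 (MAX): max(2, 5, 1) = 5
n1-2 (MAX): max(0, 3, 8, 7) = 8
n1 (MIN): min(5, 8) = 5
n2-1 (MAX): max(2, 6, 7, 4) = 7
n2-2 (MAX): max(3, 8, 1) = 8
n2 (MIN): min(7, 8) = 7
n3-1 (MAX): max(3, 4) = 4
n3-2 (MAX): max(6, 4) = 6
n3-3 (MAX): max(4, 5, 1) = 5
n3-4 (MAX): max(3, 9, 8) = 9
n3 (MIN): min(4, 6, 5, 9) = 4
n0 (MAX): max(5, 7, 4) = 7
At n0, MAX picks n2 (highest: 7).
At n2, MIN picks n2-1 (lowest: 7).
At n2-1, MAX picks n2-1-3 (highest: 7).
Terminal value 7.

n2-1-3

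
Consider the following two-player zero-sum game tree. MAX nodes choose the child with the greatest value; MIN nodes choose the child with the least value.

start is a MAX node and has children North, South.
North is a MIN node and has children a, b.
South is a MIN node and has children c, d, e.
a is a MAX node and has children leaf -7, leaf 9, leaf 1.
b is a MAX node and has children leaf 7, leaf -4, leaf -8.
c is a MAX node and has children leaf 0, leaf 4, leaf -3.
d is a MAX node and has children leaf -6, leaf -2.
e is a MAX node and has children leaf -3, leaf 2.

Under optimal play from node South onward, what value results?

c (MAX): max(0, 4, -3) = 4
d (MAX): max(-6, -2) = -2
e (MAX): max(-3, 2) = 2
South (MIN): min(4, -2, 2) = -2

-2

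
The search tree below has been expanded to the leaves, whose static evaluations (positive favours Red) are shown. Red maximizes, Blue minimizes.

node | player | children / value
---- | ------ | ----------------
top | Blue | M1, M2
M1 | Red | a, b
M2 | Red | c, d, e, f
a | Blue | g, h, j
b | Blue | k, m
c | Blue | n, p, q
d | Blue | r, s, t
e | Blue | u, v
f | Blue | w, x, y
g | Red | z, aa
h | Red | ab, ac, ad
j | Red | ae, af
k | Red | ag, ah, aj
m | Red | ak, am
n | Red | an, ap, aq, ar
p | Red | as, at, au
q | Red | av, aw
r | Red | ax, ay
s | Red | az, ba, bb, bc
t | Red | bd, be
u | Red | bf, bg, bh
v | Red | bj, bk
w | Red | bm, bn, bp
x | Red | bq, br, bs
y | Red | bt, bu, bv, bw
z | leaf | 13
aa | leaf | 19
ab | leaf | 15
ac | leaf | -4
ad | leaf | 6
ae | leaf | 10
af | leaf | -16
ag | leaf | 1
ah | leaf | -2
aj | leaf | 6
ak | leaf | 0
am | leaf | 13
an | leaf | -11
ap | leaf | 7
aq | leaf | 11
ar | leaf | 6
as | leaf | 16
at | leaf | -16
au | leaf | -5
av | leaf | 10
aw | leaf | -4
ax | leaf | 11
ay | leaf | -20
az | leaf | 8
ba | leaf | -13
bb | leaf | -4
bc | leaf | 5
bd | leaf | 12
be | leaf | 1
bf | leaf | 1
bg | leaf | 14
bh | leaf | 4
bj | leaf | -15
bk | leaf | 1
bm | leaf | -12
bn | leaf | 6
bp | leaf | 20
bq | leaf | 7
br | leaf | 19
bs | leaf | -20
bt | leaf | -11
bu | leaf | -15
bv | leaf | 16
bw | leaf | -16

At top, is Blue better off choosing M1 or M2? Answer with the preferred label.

g (Red): max(13, 19) = 19
h (Red): max(15, -4, 6) = 15
j (Red): max(10, -16) = 10
a (Blue): min(19, 15, 10) = 10
k (Red): max(1, -2, 6) = 6
m (Red): max(0, 13) = 13
b (Blue): min(6, 13) = 6
M1 (Red): max(10, 6) = 10
n (Red): max(-11, 7, 11, 6) = 11
p (Red): max(16, -16, -5) = 16
q (Red): max(10, -4) = 10
c (Blue): min(11, 16, 10) = 10
r (Red): max(11, -20) = 11
s (Red): max(8, -13, -4, 5) = 8
t (Red): max(12, 1) = 12
d (Blue): min(11, 8, 12) = 8
u (Red): max(1, 14, 4) = 14
v (Red): max(-15, 1) = 1
e (Blue): min(14, 1) = 1
w (Red): max(-12, 6, 20) = 20
x (Red): max(7, 19, -20) = 19
y (Red): max(-11, -15, 16, -16) = 16
f (Blue): min(20, 19, 16) = 16
M2 (Red): max(10, 8, 1, 16) = 16
Blue prefers the lower value; M1=10, M2=16. M1 is better since 10 < 16.

M1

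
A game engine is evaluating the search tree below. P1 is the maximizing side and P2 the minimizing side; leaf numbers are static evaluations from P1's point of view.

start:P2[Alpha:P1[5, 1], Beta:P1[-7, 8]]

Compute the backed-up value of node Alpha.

5

Alpha (P1): max(5, 1) = 5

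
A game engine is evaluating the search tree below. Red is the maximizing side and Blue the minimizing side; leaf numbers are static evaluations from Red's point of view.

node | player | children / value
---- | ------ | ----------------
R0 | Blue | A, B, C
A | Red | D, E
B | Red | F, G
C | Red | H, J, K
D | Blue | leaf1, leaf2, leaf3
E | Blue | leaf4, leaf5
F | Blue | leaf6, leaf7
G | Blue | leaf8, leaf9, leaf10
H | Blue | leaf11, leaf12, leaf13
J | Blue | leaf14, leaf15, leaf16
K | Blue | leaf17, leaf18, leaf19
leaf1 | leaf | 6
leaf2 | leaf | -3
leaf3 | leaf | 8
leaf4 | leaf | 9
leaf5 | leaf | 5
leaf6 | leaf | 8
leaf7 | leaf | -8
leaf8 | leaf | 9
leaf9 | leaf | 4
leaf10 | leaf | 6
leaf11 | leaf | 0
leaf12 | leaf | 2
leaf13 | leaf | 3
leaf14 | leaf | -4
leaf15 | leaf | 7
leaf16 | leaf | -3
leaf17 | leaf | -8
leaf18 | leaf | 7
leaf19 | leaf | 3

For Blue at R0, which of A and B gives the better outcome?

D (Blue): min(6, -3, 8) = -3
E (Blue): min(9, 5) = 5
A (Red): max(-3, 5) = 5
F (Blue): min(8, -8) = -8
G (Blue): min(9, 4, 6) = 4
B (Red): max(-8, 4) = 4
Blue prefers the lower value; A=5, B=4. B is better since 4 < 5.

B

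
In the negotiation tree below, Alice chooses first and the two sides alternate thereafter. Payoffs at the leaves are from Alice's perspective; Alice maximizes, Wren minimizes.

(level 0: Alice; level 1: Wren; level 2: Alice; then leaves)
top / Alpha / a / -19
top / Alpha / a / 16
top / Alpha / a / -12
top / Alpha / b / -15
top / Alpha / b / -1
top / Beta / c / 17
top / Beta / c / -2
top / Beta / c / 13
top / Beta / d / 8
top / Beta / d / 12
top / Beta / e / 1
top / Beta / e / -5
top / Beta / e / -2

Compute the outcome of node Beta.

1

c (Alice): max(17, -2, 13) = 17
d (Alice): max(8, 12) = 12
e (Alice): max(1, -5, -2) = 1
Beta (Wren): min(17, 12, 1) = 1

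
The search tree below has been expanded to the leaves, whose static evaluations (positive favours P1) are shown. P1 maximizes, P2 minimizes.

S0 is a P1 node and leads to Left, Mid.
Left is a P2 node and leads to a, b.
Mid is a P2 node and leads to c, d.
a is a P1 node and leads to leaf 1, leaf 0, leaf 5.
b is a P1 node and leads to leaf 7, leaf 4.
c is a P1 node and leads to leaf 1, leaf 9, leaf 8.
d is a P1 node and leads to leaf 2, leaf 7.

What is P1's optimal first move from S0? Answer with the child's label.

a (P1): max(1, 0, 5) = 5
b (P1): max(7, 4) = 7
Left (P2): min(5, 7) = 5
c (P1): max(1, 9, 8) = 9
d (P1): max(2, 7) = 7
Mid (P2): min(9, 7) = 7
S0 (P1): max(5, 7) = 7
P1 at S0 wants the highest of {Left=5, Mid=7}, so chooses Mid.

Mid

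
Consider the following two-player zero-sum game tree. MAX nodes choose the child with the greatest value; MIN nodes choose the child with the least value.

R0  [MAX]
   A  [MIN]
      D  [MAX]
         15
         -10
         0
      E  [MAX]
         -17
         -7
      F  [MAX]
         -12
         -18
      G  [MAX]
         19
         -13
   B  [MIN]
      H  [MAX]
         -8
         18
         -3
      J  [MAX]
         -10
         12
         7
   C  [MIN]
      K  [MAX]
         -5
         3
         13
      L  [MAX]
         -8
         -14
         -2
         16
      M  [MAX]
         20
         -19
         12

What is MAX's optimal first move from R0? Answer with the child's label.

D (MAX): max(15, -10, 0) = 15
E (MAX): max(-17, -7) = -7
F (MAX): max(-12, -18) = -12
G (MAX): max(19, -13) = 19
A (MIN): min(15, -7, -12, 19) = -12
H (MAX): max(-8, 18, -3) = 18
J (MAX): max(-10, 12, 7) = 12
B (MIN): min(18, 12) = 12
K (MAX): max(-5, 3, 13) = 13
L (MAX): max(-8, -14, -2, 16) = 16
M (MAX): max(20, -19, 12) = 20
C (MIN): min(13, 16, 20) = 13
R0 (MAX): max(-12, 12, 13) = 13
MAX at R0 wants the highest of {A=-12, B=12, C=13}, so chooses C.

C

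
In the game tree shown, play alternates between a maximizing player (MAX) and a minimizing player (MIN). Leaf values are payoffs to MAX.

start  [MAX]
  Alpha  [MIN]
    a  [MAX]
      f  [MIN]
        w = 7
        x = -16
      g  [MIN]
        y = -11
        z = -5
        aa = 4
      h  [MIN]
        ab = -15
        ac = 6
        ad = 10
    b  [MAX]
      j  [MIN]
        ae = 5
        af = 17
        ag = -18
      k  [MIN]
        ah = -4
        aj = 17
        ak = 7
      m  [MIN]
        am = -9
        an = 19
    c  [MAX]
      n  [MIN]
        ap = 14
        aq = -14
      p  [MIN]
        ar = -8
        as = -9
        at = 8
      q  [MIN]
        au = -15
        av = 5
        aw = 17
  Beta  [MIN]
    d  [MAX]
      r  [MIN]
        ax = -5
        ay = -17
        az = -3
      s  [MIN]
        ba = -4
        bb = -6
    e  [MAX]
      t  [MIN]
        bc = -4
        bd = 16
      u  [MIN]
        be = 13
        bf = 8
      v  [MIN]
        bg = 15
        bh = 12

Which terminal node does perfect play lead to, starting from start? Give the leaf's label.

bb

f (MIN): min(7, -16) = -16
g (MIN): min(-11, -5, 4) = -11
h (MIN): min(-15, 6, 10) = -15
a (MAX): max(-16, -11, -15) = -11
j (MIN): min(5, 17, -18) = -18
k (MIN): min(-4, 17, 7) = -4
m (MIN): min(-9, 19) = -9
b (MAX): max(-18, -4, -9) = -4
n (MIN): min(14, -14) = -14
p (MIN): min(-8, -9, 8) = -9
q (MIN): min(-15, 5, 17) = -15
c (MAX): max(-14, -9, -15) = -9
Alpha (MIN): min(-11, -4, -9) = -11
r (MIN): min(-5, -17, -3) = -17
s (MIN): min(-4, -6) = -6
d (MAX): max(-17, -6) = -6
t (MIN): min(-4, 16) = -4
u (MIN): min(13, 8) = 8
v (MIN): min(15, 12) = 12
e (MAX): max(-4, 8, 12) = 12
Beta (MIN): min(-6, 12) = -6
start (MAX): max(-11, -6) = -6
At start, MAX picks Beta (highest: -6).
At Beta, MIN picks d (lowest: -6).
At d, MAX picks s (highest: -6).
At s, MIN picks bb (lowest: -6).
Terminal value -6.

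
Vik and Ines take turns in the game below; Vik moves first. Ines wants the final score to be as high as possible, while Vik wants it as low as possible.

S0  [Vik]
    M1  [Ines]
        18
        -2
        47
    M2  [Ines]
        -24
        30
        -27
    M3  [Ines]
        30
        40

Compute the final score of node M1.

47

M1 (Ines): max(18, -2, 47) = 47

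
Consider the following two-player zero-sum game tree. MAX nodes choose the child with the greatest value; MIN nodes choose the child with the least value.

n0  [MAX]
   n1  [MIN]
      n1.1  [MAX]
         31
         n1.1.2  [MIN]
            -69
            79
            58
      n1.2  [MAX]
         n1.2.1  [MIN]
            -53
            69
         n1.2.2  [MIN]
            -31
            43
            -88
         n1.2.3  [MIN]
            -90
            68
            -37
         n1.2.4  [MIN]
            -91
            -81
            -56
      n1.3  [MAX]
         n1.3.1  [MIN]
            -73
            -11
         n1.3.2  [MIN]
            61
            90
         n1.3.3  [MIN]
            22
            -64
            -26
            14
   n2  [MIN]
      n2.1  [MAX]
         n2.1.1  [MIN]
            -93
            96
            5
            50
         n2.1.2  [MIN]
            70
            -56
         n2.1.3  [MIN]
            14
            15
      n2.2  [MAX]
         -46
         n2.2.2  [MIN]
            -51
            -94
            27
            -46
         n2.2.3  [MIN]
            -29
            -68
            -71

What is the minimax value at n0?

n1.1.2 (MIN): min(-69, 79, 58) = -69
n1.1 (MAX): max(31, -69) = 31
n1.2.1 (MIN): min(-53, 69) = -53
n1.2.2 (MIN): min(-31, 43, -88) = -88
n1.2.3 (MIN): min(-90, 68, -37) = -90
n1.2.4 (MIN): min(-91, -81, -56) = -91
n1.2 (MAX): max(-53, -88, -90, -91) = -53
n1.3.1 (MIN): min(-73, -11) = -73
n1.3.2 (MIN): min(61, 90) = 61
n1.3.3 (MIN): min(22, -64, -26, 14) = -64
n1.3 (MAX): max(-73, 61, -64) = 61
n1 (MIN): min(31, -53, 61) = -53
n2.1.1 (MIN): min(-93, 96, 5, 50) = -93
n2.1.2 (MIN): min(70, -56) = -56
n2.1.3 (MIN): min(14, 15) = 14
n2.1 (MAX): max(-93, -56, 14) = 14
n2.2.2 (MIN): min(-51, -94, 27, -46) = -94
n2.2.3 (MIN): min(-29, -68, -71) = -71
n2.2 (MAX): max(-46, -94, -71) = -46
n2 (MIN): min(14, -46) = -46
n0 (MAX): max(-53, -46) = -46

-46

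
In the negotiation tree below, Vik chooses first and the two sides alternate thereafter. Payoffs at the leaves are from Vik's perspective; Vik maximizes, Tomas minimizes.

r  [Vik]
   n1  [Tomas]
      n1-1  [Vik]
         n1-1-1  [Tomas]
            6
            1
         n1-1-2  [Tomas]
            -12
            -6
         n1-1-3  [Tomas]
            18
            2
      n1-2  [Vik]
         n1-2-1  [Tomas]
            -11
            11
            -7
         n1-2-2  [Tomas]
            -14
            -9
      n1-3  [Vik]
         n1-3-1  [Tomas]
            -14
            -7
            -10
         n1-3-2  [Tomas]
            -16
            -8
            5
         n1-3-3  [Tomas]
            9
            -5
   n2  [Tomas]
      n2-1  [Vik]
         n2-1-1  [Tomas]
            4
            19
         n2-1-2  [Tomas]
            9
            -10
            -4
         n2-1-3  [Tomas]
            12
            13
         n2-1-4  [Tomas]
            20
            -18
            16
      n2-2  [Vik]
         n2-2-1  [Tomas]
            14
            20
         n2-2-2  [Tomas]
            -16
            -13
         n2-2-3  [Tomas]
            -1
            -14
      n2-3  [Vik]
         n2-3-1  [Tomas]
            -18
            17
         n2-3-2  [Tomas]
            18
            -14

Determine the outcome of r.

-11

n1-1-1 (Tomas): min(6, 1) = 1
n1-1-2 (Tomas): min(-12, -6) = -12
n1-1-3 (Tomas): min(18, 2) = 2
n1-1 (Vik): max(1, -12, 2) = 2
n1-2-1 (Tomas): min(-11, 11, -7) = -11
n1-2-2 (Tomas): min(-14, -9) = -14
n1-2 (Vik): max(-11, -14) = -11
n1-3-1 (Tomas): min(-14, -7, -10) = -14
n1-3-2 (Tomas): min(-16, -8, 5) = -16
n1-3-3 (Tomas): min(9, -5) = -5
n1-3 (Vik): max(-14, -16, -5) = -5
n1 (Tomas): min(2, -11, -5) = -11
n2-1-1 (Tomas): min(4, 19) = 4
n2-1-2 (Tomas): min(9, -10, -4) = -10
n2-1-3 (Tomas): min(12, 13) = 12
n2-1-4 (Tomas): min(20, -18, 16) = -18
n2-1 (Vik): max(4, -10, 12, -18) = 12
n2-2-1 (Tomas): min(14, 20) = 14
n2-2-2 (Tomas): min(-16, -13) = -16
n2-2-3 (Tomas): min(-1, -14) = -14
n2-2 (Vik): max(14, -16, -14) = 14
n2-3-1 (Tomas): min(-18, 17) = -18
n2-3-2 (Tomas): min(18, -14) = -14
n2-3 (Vik): max(-18, -14) = -14
n2 (Tomas): min(12, 14, -14) = -14
r (Vik): max(-11, -14) = -11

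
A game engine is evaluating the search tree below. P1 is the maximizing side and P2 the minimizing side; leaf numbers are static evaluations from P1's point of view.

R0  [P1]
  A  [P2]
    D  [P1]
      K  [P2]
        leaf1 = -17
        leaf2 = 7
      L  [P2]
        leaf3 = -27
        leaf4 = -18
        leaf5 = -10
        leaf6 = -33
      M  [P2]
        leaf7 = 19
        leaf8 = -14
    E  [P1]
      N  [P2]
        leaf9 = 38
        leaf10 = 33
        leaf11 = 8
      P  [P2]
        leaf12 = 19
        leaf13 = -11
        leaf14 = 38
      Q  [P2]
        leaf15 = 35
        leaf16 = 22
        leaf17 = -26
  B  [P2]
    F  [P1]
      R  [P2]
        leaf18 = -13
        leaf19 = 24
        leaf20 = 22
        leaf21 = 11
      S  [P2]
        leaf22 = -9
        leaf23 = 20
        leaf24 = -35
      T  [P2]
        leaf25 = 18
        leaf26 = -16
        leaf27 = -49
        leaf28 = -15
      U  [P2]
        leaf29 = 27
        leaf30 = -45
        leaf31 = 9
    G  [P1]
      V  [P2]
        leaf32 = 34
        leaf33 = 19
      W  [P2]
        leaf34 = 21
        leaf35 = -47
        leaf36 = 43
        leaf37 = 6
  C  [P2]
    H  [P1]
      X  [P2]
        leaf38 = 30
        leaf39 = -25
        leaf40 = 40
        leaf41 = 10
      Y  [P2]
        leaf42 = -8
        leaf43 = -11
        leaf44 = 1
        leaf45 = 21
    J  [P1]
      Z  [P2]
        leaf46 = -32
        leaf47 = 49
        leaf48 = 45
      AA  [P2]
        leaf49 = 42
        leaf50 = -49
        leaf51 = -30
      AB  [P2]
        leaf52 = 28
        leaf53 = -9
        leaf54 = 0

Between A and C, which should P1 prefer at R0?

C

K (P2): min(-17, 7) = -17
L (P2): min(-27, -18, -10, -33) = -33
M (P2): min(19, -14) = -14
D (P1): max(-17, -33, -14) = -14
N (P2): min(38, 33, 8) = 8
P (P2): min(19, -11, 38) = -11
Q (P2): min(35, 22, -26) = -26
E (P1): max(8, -11, -26) = 8
A (P2): min(-14, 8) = -14
X (P2): min(30, -25, 40, 10) = -25
Y (P2): min(-8, -11, 1, 21) = -11
H (P1): max(-25, -11) = -11
Z (P2): min(-32, 49, 45) = -32
AA (P2): min(42, -49, -30) = -49
AB (P2): min(28, -9, 0) = -9
J (P1): max(-32, -49, -9) = -9
C (P2): min(-11, -9) = -11
P1 prefers the higher value; A=-14, C=-11. C is better since -11 > -14.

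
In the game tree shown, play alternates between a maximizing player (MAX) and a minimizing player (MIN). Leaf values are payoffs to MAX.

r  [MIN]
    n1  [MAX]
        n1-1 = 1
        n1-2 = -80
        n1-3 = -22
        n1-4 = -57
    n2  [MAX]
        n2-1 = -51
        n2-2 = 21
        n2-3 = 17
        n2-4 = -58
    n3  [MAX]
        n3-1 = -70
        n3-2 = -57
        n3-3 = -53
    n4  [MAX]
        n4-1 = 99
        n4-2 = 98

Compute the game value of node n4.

n4 (MAX): max(99, 98) = 99

99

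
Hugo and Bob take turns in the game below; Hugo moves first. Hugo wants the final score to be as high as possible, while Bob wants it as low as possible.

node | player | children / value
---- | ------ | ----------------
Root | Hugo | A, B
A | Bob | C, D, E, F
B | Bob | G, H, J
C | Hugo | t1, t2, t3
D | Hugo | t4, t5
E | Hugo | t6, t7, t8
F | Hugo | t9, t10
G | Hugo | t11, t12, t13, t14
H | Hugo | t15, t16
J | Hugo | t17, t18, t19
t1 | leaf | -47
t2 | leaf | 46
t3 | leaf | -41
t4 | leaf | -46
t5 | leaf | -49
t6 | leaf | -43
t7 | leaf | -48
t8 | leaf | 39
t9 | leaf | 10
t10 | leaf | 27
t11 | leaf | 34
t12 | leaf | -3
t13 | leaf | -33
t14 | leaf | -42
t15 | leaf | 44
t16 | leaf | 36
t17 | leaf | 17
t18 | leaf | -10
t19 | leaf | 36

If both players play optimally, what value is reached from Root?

C (Hugo): max(-47, 46, -41) = 46
D (Hugo): max(-46, -49) = -46
E (Hugo): max(-43, -48, 39) = 39
F (Hugo): max(10, 27) = 27
A (Bob): min(46, -46, 39, 27) = -46
G (Hugo): max(34, -3, -33, -42) = 34
H (Hugo): max(44, 36) = 44
J (Hugo): max(17, -10, 36) = 36
B (Bob): min(34, 44, 36) = 34
Root (Hugo): max(-46, 34) = 34

34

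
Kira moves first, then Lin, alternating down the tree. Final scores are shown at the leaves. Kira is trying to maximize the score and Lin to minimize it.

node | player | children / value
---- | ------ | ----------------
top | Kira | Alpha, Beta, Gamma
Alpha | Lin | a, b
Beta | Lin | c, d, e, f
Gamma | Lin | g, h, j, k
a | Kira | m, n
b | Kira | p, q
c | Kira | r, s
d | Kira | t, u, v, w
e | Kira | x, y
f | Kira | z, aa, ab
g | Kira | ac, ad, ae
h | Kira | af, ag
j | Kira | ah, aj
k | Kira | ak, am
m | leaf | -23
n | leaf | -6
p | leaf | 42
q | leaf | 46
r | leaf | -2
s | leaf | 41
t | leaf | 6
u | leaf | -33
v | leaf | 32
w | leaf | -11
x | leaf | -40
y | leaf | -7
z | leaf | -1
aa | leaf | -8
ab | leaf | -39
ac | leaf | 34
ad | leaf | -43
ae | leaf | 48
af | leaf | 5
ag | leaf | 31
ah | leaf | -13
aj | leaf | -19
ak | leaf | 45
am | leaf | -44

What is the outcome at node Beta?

-7

c (Kira): max(-2, 41) = 41
d (Kira): max(6, -33, 32, -11) = 32
e (Kira): max(-40, -7) = -7
f (Kira): max(-1, -8, -39) = -1
Beta (Lin): min(41, 32, -7, -1) = -7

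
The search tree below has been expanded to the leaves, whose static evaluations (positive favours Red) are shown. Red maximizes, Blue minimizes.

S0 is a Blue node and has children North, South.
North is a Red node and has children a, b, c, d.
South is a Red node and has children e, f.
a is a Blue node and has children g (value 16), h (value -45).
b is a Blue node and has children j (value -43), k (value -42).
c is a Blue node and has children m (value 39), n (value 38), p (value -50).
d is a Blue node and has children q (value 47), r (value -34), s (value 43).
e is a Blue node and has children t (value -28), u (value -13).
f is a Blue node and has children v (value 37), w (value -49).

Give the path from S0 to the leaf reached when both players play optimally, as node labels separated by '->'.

S0 -> North -> d -> r

a (Blue): min(16, -45) = -45
b (Blue): min(-43, -42) = -43
c (Blue): min(39, 38, -50) = -50
d (Blue): min(47, -34, 43) = -34
North (Red): max(-45, -43, -50, -34) = -34
e (Blue): min(-28, -13) = -28
f (Blue): min(37, -49) = -49
South (Red): max(-28, -49) = -28
S0 (Blue): min(-34, -28) = -34
At S0, Blue picks North (lowest: -34).
At North, Red picks d (highest: -34).
At d, Blue picks r (lowest: -34).
Terminal value -34.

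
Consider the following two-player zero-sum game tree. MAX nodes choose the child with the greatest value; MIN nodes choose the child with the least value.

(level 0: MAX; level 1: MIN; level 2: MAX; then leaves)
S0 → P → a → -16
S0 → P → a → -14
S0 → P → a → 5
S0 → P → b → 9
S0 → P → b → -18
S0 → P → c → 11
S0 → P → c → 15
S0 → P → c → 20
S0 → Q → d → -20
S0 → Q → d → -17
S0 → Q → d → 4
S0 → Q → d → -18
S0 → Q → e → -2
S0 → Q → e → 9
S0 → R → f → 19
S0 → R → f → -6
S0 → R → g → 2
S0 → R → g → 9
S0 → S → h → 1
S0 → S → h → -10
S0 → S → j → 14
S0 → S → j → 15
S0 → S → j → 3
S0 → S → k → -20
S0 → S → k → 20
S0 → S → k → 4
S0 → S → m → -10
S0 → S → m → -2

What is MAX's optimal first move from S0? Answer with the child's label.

R

a (MAX): max(-16, -14, 5) = 5
b (MAX): max(9, -18) = 9
c (MAX): max(11, 15, 20) = 20
P (MIN): min(5, 9, 20) = 5
d (MAX): max(-20, -17, 4, -18) = 4
e (MAX): max(-2, 9) = 9
Q (MIN): min(4, 9) = 4
f (MAX): max(19, -6) = 19
g (MAX): max(2, 9) = 9
R (MIN): min(19, 9) = 9
h (MAX): max(1, -10) = 1
j (MAX): max(14, 15, 3) = 15
k (MAX): max(-20, 20, 4) = 20
m (MAX): max(-10, -2) = -2
S (MIN): min(1, 15, 20, -2) = -2
S0 (MAX): max(5, 4, 9, -2) = 9
MAX at S0 wants the highest of {P=5, Q=4, R=9, S=-2}, so chooses R.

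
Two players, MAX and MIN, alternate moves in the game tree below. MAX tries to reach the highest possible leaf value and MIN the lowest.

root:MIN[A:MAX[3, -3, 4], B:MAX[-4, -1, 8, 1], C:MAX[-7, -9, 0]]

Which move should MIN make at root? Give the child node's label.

C

A (MAX): max(3, -3, 4) = 4
B (MAX): max(-4, -1, 8, 1) = 8
C (MAX): max(-7, -9, 0) = 0
root (MIN): min(4, 8, 0) = 0
MIN at root wants the lowest of {A=4, B=8, C=0}, so chooses C.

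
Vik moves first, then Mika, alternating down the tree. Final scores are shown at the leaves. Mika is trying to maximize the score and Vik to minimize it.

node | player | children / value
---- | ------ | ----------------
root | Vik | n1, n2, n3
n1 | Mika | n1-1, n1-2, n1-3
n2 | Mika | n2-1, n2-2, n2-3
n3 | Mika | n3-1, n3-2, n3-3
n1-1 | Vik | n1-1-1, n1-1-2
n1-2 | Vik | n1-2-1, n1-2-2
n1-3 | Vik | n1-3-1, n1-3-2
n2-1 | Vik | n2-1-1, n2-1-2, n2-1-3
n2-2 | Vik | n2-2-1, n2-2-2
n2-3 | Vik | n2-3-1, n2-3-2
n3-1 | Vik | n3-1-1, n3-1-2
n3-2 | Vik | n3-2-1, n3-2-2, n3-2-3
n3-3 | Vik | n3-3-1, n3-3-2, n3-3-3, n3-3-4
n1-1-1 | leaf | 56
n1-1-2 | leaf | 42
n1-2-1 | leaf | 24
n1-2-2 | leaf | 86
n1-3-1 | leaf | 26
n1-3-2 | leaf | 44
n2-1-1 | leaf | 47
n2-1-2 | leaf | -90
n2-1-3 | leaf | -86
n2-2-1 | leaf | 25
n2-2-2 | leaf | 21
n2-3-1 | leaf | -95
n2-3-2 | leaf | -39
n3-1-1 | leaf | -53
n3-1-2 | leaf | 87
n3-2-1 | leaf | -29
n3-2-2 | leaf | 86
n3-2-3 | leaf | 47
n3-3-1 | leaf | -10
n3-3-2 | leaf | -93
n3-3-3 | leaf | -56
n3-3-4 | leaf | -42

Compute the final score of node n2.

n2-1 (Vik): min(47, -90, -86) = -90
n2-2 (Vik): min(25, 21) = 21
n2-3 (Vik): min(-95, -39) = -95
n2 (Mika): max(-90, 21, -95) = 21

21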